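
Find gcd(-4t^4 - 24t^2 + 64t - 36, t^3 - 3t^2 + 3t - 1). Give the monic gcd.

t^2 - 2t + 1

Euclidean algorithm in ℚ[t]:
  -4t^4 - 24t^2 + 64t - 36 = (-4t - 12)(t^3 - 3t^2 + 3t - 1) + (-48t^2 + 96t - 48)
  t^3 - 3t^2 + 3t - 1 = (-(1/48)t + 1/48)(-48t^2 + 96t - 48) + (0)
Last nonzero remainder: -48t^2 + 96t - 48. Dividing through by -48 gives the monic gcd t^2 - 2t + 1.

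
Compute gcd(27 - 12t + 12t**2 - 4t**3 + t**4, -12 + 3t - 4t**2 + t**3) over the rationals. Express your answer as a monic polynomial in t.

Euclidean algorithm in ℚ[t]:
  t**4 - 4t**3 + 12t**2 - 12t + 27 = (t)(t**3 - 4t**2 + 3t - 12) + (9t**2 + 27)
  t**3 - 4t**2 + 3t - 12 = ((1/9)t - 4/9)(9t**2 + 27) + (0)
Last nonzero remainder: 9t**2 + 27. Dividing through by 9 gives the monic gcd t**2 + 3.

3 + t**2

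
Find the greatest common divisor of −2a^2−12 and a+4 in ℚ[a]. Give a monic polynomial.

1

Repeated division with remainder:
  −2a^2−12 = (−2a+8)(a+4) + (−44)
  a+4 = (−(1/44)a−1/11)(−44) + (0)
The last nonzero remainder is the constant −44, so the polynomials are coprime and gcd = 1.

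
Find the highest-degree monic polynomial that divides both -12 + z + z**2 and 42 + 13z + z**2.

1

Repeated division with remainder:
  z**2 + z - 12 = (z**2 + 13z + 42) + (-12z - 54)
  z**2 + 13z + 42 = (-(1/12)z - 17/24)(-12z - 54) + (15/4)
  -12z - 54 = (-(16/5)z - 72/5)(15/4) + (0)
The last nonzero remainder is the constant 15/4, so the polynomials are coprime and gcd = 1.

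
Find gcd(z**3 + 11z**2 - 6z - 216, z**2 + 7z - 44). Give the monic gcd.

Repeated division with remainder:
  z**3 + 11z**2 - 6z - 216 = (z + 4)(z**2 + 7z - 44) + (10z - 40)
  z**2 + 7z - 44 = ((1/10)z + 11/10)(10z - 40) + (0)
Last nonzero remainder: 10z - 40. Dividing through by 10 gives the monic gcd z - 4.

z - 4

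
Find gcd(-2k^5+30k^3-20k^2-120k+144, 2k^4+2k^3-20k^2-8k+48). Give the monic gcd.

k^3-k^2-8k+12

Repeated division with remainder:
  -2k^5+30k^3-20k^2-120k+144 = (-k+1)(2k^4+2k^3-20k^2-8k+48) + (8k^3-8k^2-64k+96)
  2k^4+2k^3-20k^2-8k+48 = ((1/4)k+1/2)(8k^3-8k^2-64k+96) + (0)
Last nonzero remainder: 8k^3-8k^2-64k+96. Dividing through by 8 gives the monic gcd k^3-k^2-8k+12.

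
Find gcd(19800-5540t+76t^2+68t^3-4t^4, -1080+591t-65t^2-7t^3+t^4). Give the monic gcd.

Apply the Euclidean algorithm:
  -4t^4+68t^3+76t^2-5540t+19800 = (-4)(t^4-7t^3-65t^2+591t-1080) + (40t^3-184t^2-3176t+15480)
  t^4-7t^3-65t^2+591t-1080 = ((1/40)t-3/50)(40t^3-184t^2-3176t+15480) + ((84/25)t^2+(336/25)t-756/5)
  40t^3-184t^2-3176t+15480 = ((250/21)t-2150/21)((84/25)t^2+(336/25)t-756/5) + (0)
Last nonzero remainder: (84/25)t^2+(336/25)t-756/5. Dividing through by 84/25 gives the monic gcd t^2+4t-45.

-45+4t+t^2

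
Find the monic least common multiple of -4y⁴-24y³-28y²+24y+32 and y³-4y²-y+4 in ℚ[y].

y⁵+2y⁴-17y³-34y²+16y+32

Euclidean algorithm in ℚ[y]:
  -4y⁴-24y³-28y²+24y+32 = (-4y-40)(y³-4y²-y+4) + (-192y²+192)
  y³-4y²-y+4 = (-(1/192)y+1/48)(-192y²+192) + (0)
Last nonzero remainder: -192y²+192. Dividing through by -192 gives the monic gcd y²-1.
Then lcm(f, g) = f·g / gcd(f, g); expanding and making the result monic gives the answer.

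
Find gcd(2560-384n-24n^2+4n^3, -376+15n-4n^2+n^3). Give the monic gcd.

By polynomial division,
  4n^3-24n^2-384n+2560 = (4)(n^3-4n^2+15n-376) + (-8n^2-444n+4064)
  n^3-4n^2+15n-376 = (-(1/8)n+119/16)(-8n^2-444n+4064) + ((15301/4)n-30602)
  -8n^2-444n+4064 = (-(32/15301)n-2032/15301)((15301/4)n-30602) + (0)
Last nonzero remainder: (15301/4)n-30602. Dividing through by 15301/4 gives the monic gcd n-8.

-8+n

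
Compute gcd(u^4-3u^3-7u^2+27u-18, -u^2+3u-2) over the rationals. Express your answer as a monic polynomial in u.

u^2-3u+2

By polynomial division,
  u^4-3u^3-7u^2+27u-18 = (-u^2+9)(-u^2+3u-2) + (0)
Last nonzero remainder: -u^2+3u-2. Dividing through by -1 gives the monic gcd u^2-3u+2.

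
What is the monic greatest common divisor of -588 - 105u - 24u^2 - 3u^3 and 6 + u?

Repeated division with remainder:
  -3u^3 - 24u^2 - 105u - 588 = (-3u^2 - 6u - 69)(u + 6) + (-174)
  u + 6 = (-(1/174)u - 1/29)(-174) + (0)
The last nonzero remainder is the constant -174, so the polynomials are coprime and gcd = 1.

1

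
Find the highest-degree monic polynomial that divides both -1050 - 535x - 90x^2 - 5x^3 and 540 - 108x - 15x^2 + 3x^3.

6 + x

By polynomial division,
  -5x^3 - 90x^2 - 535x - 1050 = (-5/3)(3x^3 - 15x^2 - 108x + 540) + (-115x^2 - 715x - 150)
  3x^3 - 15x^2 - 108x + 540 = (-(3/115)x + 774/2645)(-115x^2 - 715x - 150) + ((51480/529)x + 308880/529)
  -115x^2 - 715x - 150 = (-(12167/10296)x - 2645/10296)((51480/529)x + 308880/529) + (0)
Last nonzero remainder: (51480/529)x + 308880/529. Dividing through by 51480/529 gives the monic gcd x + 6.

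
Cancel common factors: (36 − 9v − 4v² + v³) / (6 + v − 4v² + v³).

Repeated division with remainder:
  v³ − 4v² − 9v + 36 = (v³ − 4v² + v + 6) + (−10v + 30)
  v³ − 4v² + v + 6 = (−(1/10)v² + (1/10)v + 1/5)(−10v + 30) + (0)
Last nonzero remainder: −10v + 30. Dividing through by −10 gives the monic gcd v − 3.
Cancel v − 3 from numerator and denominator to get the reduced form.

(−12 − v + v²)/(−2 − v + v²)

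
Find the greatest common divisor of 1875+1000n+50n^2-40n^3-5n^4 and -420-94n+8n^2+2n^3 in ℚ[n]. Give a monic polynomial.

Euclidean algorithm in ℚ[n]:
  -5n^4-40n^3+50n^2+1000n+1875 = (-(5/2)n-10)(2n^3+8n^2-94n-420) + (-105n^2-990n-2325)
  2n^3+8n^2-94n-420 = (-(2/105)n+76/735)(-105n^2-990n-2325) + (-(1760/49)n-8800/49)
  -105n^2-990n-2325 = ((1029/352)n+4557/352)(-(1760/49)n-8800/49) + (0)
Last nonzero remainder: -(1760/49)n-8800/49. Dividing through by -1760/49 gives the monic gcd n+5.

5+n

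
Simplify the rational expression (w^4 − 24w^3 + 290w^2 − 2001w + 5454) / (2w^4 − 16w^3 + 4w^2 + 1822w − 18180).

(w − 6)/(2w + 20)

Repeated division with remainder:
  w^4 − 24w^3 + 290w^2 − 2001w + 5454 = (1/2)(2w^4 − 16w^3 + 4w^2 + 1822w − 18180) + (−16w^3 + 288w^2 − 2912w + 14544)
  2w^4 − 16w^3 + 4w^2 + 1822w − 18180 = (−(1/8)w − 5/4)(−16w^3 + 288w^2 − 2912w + 14544) + (0)
Last nonzero remainder: −16w^3 + 288w^2 − 2912w + 14544. Dividing through by −16 gives the monic gcd w^3 − 18w^2 + 182w − 909.
Cancel w^3 − 18w^2 + 182w − 909 from numerator and denominator to get the reduced form.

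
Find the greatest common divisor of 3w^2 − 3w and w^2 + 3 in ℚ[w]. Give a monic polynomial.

Repeated division with remainder:
  3w^2 − 3w = (3)(w^2 + 3) + (−3w − 9)
  w^2 + 3 = (−(1/3)w + 1)(−3w − 9) + (12)
  −3w − 9 = (−(1/4)w − 3/4)(12) + (0)
The last nonzero remainder is the constant 12, so the polynomials are coprime and gcd = 1.

1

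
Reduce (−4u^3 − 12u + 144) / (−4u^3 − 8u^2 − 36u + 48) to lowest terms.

Apply the Euclidean algorithm:
  −4u^3 − 12u + 144 = (−4u^3 − 8u^2 − 36u + 48) + (8u^2 + 24u + 96)
  −4u^3 − 8u^2 − 36u + 48 = (−(1/2)u + 1/2)(8u^2 + 24u + 96) + (0)
Last nonzero remainder: 8u^2 + 24u + 96. Dividing through by 8 gives the monic gcd u^2 + 3u + 12.
Cancel u^2 + 3u + 12 from numerator and denominator to get the reduced form.

(u − 3)/(u − 1)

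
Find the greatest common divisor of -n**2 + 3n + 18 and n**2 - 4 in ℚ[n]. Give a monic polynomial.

By polynomial division,
  -n**2 + 3n + 18 = (-1)(n**2 - 4) + (3n + 14)
  n**2 - 4 = ((1/3)n - 14/9)(3n + 14) + (160/9)
  3n + 14 = ((27/160)n + 63/80)(160/9) + (0)
The last nonzero remainder is the constant 160/9, so the polynomials are coprime and gcd = 1.

1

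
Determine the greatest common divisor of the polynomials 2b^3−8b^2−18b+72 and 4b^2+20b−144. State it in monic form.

b−4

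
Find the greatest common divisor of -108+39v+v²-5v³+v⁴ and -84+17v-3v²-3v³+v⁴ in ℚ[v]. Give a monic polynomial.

-12-v+v²

By polynomial division,
  v⁴-5v³+v²+39v-108 = (v⁴-3v³-3v²+17v-84) + (-2v³+4v²+22v-24)
  v⁴-3v³-3v²+17v-84 = (-(1/2)v+1/2)(-2v³+4v²+22v-24) + (6v²-6v-72)
  -2v³+4v²+22v-24 = (-(1/3)v+1/3)(6v²-6v-72) + (0)
Last nonzero remainder: 6v²-6v-72. Dividing through by 6 gives the monic gcd v²-v-12.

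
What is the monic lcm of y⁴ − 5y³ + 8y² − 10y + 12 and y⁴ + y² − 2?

By polynomial division,
  y⁴ − 5y³ + 8y² − 10y + 12 = (y⁴ + y² − 2) + (−5y³ + 7y² − 10y + 14)
  y⁴ + y² − 2 = (−(1/5)y − 7/25)(−5y³ + 7y² − 10y + 14) + ((24/25)y² + 48/25)
  −5y³ + 7y² − 10y + 14 = (−(125/24)y + 175/24)((24/25)y² + 48/25) + (0)
Last nonzero remainder: (24/25)y² + 48/25. Dividing through by 24/25 gives the monic gcd y² + 2.
Then lcm(f, g) = f·g / gcd(f, g); expanding and making the result monic gives the answer.

y⁶ − 5y⁵ + 7y⁴ − 5y³ + 4y² + 10y − 12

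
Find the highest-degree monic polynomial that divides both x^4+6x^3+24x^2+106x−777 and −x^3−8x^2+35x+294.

By polynomial division,
  x^4+6x^3+24x^2+106x−777 = (−x+2)(−x^3−8x^2+35x+294) + (75x^2+330x−1365)
  −x^3−8x^2+35x+294 = (−(1/75)x−6/125)(75x^2+330x−1365) + ((816/25)x+5712/25)
  75x^2+330x−1365 = ((625/272)x−1625/272)((816/25)x+5712/25) + (0)
Last nonzero remainder: (816/25)x+5712/25. Dividing through by 816/25 gives the monic gcd x+7.

x+7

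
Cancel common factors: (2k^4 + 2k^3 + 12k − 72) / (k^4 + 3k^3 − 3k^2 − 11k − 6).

Apply the Euclidean algorithm:
  2k^4 + 2k^3 + 12k − 72 = (2)(k^4 + 3k^3 − 3k^2 − 11k − 6) + (−4k^3 + 6k^2 + 34k − 60)
  k^4 + 3k^3 − 3k^2 − 11k − 6 = (−(1/4)k − 9/8)(−4k^3 + 6k^2 + 34k − 60) + ((49/4)k^2 + (49/4)k − 147/2)
  −4k^3 + 6k^2 + 34k − 60 = (−(16/49)k + 40/49)((49/4)k^2 + (49/4)k − 147/2) + (0)
Last nonzero remainder: (49/4)k^2 + (49/4)k − 147/2. Dividing through by 49/4 gives the monic gcd k^2 + k − 6.
Cancel k^2 + k − 6 from numerator and denominator to get the reduced form.

(2k^2 + 12)/(k^2 + 2k + 1)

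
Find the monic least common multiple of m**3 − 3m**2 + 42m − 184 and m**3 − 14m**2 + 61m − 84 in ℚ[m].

Euclidean algorithm in ℚ[m]:
  m**3 − 3m**2 + 42m − 184 = (m**3 − 14m**2 + 61m − 84) + (11m**2 − 19m − 100)
  m**3 − 14m**2 + 61m − 84 = ((1/11)m − 135/121)(11m**2 − 19m − 100) + ((5916/121)m − 23664/121)
  11m**2 − 19m − 100 = ((1331/5916)m + 3025/5916)((5916/121)m − 23664/121) + (0)
Last nonzero remainder: (5916/121)m − 23664/121. Dividing through by 5916/121 gives the monic gcd m − 4.
Then lcm(f, g) = f·g / gcd(f, g); expanding and making the result monic gives the answer.

m**5 − 13m**4 + 93m**3 − 667m**2 + 2722m − 3864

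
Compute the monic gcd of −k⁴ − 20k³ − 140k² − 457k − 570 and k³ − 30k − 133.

Euclidean algorithm in ℚ[k]:
  −k⁴ − 20k³ − 140k² − 457k − 570 = (−k − 20)(k³ − 30k − 133) + (−170k² − 1190k − 3230)
  k³ − 30k − 133 = (−(1/170)k + 7/170)(−170k² − 1190k − 3230) + (0)
Last nonzero remainder: −170k² − 1190k − 3230. Dividing through by −170 gives the monic gcd k² + 7k + 19.

k² + 7k + 19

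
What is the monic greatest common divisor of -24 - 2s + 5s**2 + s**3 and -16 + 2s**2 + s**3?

By polynomial division,
  s**3 + 5s**2 - 2s - 24 = (s**3 + 2s**2 - 16) + (3s**2 - 2s - 8)
  s**3 + 2s**2 - 16 = ((1/3)s + 8/9)(3s**2 - 2s - 8) + ((40/9)s - 80/9)
  3s**2 - 2s - 8 = ((27/40)s + 9/10)((40/9)s - 80/9) + (0)
Last nonzero remainder: (40/9)s - 80/9. Dividing through by 40/9 gives the monic gcd s - 2.

-2 + s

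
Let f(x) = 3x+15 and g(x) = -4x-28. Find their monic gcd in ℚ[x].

1

By polynomial division,
  3x+15 = (-3/4)(-4x-28) + (-6)
  -4x-28 = ((2/3)x+14/3)(-6) + (0)
The last nonzero remainder is the constant -6, so the polynomials are coprime and gcd = 1.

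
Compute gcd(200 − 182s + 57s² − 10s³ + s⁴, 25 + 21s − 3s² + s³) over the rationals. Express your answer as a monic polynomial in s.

25 − 4s + s²

Euclidean algorithm in ℚ[s]:
  s⁴ − 10s³ + 57s² − 182s + 200 = (s − 7)(s³ − 3s² + 21s + 25) + (15s² − 60s + 375)
  s³ − 3s² + 21s + 25 = ((1/15)s + 1/15)(15s² − 60s + 375) + (0)
Last nonzero remainder: 15s² − 60s + 375. Dividing through by 15 gives the monic gcd s² − 4s + 25.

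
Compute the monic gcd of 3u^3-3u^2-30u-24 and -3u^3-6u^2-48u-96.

u+2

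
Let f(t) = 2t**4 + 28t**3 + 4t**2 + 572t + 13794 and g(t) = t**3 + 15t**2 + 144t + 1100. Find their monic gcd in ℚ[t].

Repeated division with remainder:
  2t**4 + 28t**3 + 4t**2 + 572t + 13794 = (2t - 2)(t**3 + 15t**2 + 144t + 1100) + (-254t**2 - 1340t + 15994)
  t**3 + 15t**2 + 144t + 1100 = (-(1/254)t - 1235/32258)(-254t**2 - 1340t + 15994) + ((2510745/16129)t + 27618195/16129)
  -254t**2 - 1340t + 15994 = (-(4096766/2510745)t + 23451566/2510745)((2510745/16129)t + 27618195/16129) + (0)
Last nonzero remainder: (2510745/16129)t + 27618195/16129. Dividing through by 2510745/16129 gives the monic gcd t + 11.

t + 11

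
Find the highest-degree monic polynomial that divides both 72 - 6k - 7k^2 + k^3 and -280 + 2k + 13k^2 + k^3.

Repeated division with remainder:
  k^3 - 7k^2 - 6k + 72 = (k^3 + 13k^2 + 2k - 280) + (-20k^2 - 8k + 352)
  k^3 + 13k^2 + 2k - 280 = (-(1/20)k - 63/100)(-20k^2 - 8k + 352) + ((364/25)k - 1456/25)
  -20k^2 - 8k + 352 = (-(125/91)k - 550/91)((364/25)k - 1456/25) + (0)
Last nonzero remainder: (364/25)k - 1456/25. Dividing through by 364/25 gives the monic gcd k - 4.

-4 + k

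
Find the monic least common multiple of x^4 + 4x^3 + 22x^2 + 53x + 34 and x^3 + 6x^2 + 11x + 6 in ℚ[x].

x^5 + 7x^4 + 34x^3 + 119x^2 + 193x + 102

Euclidean algorithm in ℚ[x]:
  x^4 + 4x^3 + 22x^2 + 53x + 34 = (x - 2)(x^3 + 6x^2 + 11x + 6) + (23x^2 + 69x + 46)
  x^3 + 6x^2 + 11x + 6 = ((1/23)x + 3/23)(23x^2 + 69x + 46) + (0)
Last nonzero remainder: 23x^2 + 69x + 46. Dividing through by 23 gives the monic gcd x^2 + 3x + 2.
Then lcm(f, g) = f·g / gcd(f, g); expanding and making the result monic gives the answer.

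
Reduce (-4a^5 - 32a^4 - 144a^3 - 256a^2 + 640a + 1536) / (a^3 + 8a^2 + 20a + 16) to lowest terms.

(-4a^3 - 8a^2 - 64a + 192)/(a + 2)

Repeated division with remainder:
  -4a^5 - 32a^4 - 144a^3 - 256a^2 + 640a + 1536 = (-4a^2 - 64)(a^3 + 8a^2 + 20a + 16) + (320a^2 + 1920a + 2560)
  a^3 + 8a^2 + 20a + 16 = ((1/320)a + 1/160)(320a^2 + 1920a + 2560) + (0)
Last nonzero remainder: 320a^2 + 1920a + 2560. Dividing through by 320 gives the monic gcd a^2 + 6a + 8.
Cancel a^2 + 6a + 8 from numerator and denominator to get the reduced form.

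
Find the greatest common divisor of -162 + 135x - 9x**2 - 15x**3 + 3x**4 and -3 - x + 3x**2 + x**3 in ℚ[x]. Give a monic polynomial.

Apply the Euclidean algorithm:
  3x**4 - 15x**3 - 9x**2 + 135x - 162 = (3x - 24)(x**3 + 3x**2 - x - 3) + (66x**2 + 120x - 234)
  x**3 + 3x**2 - x - 3 = ((1/66)x + 13/726)(66x**2 + 120x - 234) + ((48/121)x + 144/121)
  66x**2 + 120x - 234 = ((1331/8)x - 1573/8)((48/121)x + 144/121) + (0)
Last nonzero remainder: (48/121)x + 144/121. Dividing through by 48/121 gives the monic gcd x + 3.

3 + x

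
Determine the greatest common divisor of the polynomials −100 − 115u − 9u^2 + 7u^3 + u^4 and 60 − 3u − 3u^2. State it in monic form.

−20 + u + u^2

Apply the Euclidean algorithm:
  u^4 + 7u^3 − 9u^2 − 115u − 100 = (−(1/3)u^2 − 2u − 5/3)(−3u^2 − 3u + 60) + (0)
Last nonzero remainder: −3u^2 − 3u + 60. Dividing through by −3 gives the monic gcd u^2 + u − 20.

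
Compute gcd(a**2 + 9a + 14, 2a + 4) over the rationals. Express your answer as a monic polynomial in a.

Apply the Euclidean algorithm:
  a**2 + 9a + 14 = ((1/2)a + 7/2)(2a + 4) + (0)
Last nonzero remainder: 2a + 4. Dividing through by 2 gives the monic gcd a + 2.

a + 2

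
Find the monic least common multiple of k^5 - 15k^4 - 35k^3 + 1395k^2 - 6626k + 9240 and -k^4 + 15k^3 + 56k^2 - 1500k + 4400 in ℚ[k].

Repeated division with remainder:
  k^5 - 15k^4 - 35k^3 + 1395k^2 - 6626k + 9240 = (-k)(-k^4 + 15k^3 + 56k^2 - 1500k + 4400) + (21k^3 - 105k^2 - 2226k + 9240)
  -k^4 + 15k^3 + 56k^2 - 1500k + 4400 = (-(1/21)k + 10/21)(21k^3 - 105k^2 - 2226k + 9240) + (0)
Last nonzero remainder: 21k^3 - 105k^2 - 2226k + 9240. Dividing through by 21 gives the monic gcd k^3 - 5k^2 - 106k + 440.
Then lcm(f, g) = f·g / gcd(f, g); expanding and making the result monic gives the answer.

k^6 - 25k^5 + 115k^4 + 1745k^3 - 20576k^2 + 75500k - 92400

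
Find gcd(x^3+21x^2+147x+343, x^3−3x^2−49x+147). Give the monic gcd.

Apply the Euclidean algorithm:
  x^3+21x^2+147x+343 = (x^3−3x^2−49x+147) + (24x^2+196x+196)
  x^3−3x^2−49x+147 = ((1/24)x−67/144)(24x^2+196x+196) + ((1225/36)x+8575/36)
  24x^2+196x+196 = ((864/1225)x+144/175)((1225/36)x+8575/36) + (0)
Last nonzero remainder: (1225/36)x+8575/36. Dividing through by 1225/36 gives the monic gcd x+7.

x+7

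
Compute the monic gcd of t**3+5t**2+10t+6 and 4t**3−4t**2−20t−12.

t+1

Euclidean algorithm in ℚ[t]:
  t**3+5t**2+10t+6 = (1/4)(4t**3−4t**2−20t−12) + (6t**2+15t+9)
  4t**3−4t**2−20t−12 = ((2/3)t−7/3)(6t**2+15t+9) + (9t+9)
  6t**2+15t+9 = ((2/3)t+1)(9t+9) + (0)
Last nonzero remainder: 9t+9. Dividing through by 9 gives the monic gcd t+1.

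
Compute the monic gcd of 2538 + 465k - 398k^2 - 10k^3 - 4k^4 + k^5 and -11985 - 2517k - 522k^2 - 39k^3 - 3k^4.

By polynomial division,
  k^5 - 4k^4 - 10k^3 - 398k^2 + 465k + 2538 = (-(1/3)k + 17/3)(-3k^4 - 39k^3 - 522k^2 - 2517k - 11985) + (37k^3 + 1721k^2 + 10733k + 70453)
  -3k^4 - 39k^3 - 522k^2 - 2517k - 11985 = (-(3/37)k + 3720/1369)(37k^3 + 1721k^2 + 10733k + 70453) + (-(5925375/1369)k^2 - (35552250/1369)k - 278492625/1369)
  37k^3 + 1721k^2 + 10733k + 70453 = (-(50653/5925375)k - 2052131/5925375)(-(5925375/1369)k^2 - (35552250/1369)k - 278492625/1369) + (0)
Last nonzero remainder: -(5925375/1369)k^2 - (35552250/1369)k - 278492625/1369. Dividing through by -5925375/1369 gives the monic gcd k^2 + 6k + 47.

47 + 6k + k^2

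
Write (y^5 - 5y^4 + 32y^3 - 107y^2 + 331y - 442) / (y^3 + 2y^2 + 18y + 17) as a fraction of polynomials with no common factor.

(y^3 - 6y^2 + 21y - 26)/(y + 1)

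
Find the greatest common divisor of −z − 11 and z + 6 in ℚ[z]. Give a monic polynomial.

1

By polynomial division,
  −z − 11 = (−1)(z + 6) + (−5)
  z + 6 = (−(1/5)z − 6/5)(−5) + (0)
The last nonzero remainder is the constant −5, so the polynomials are coprime and gcd = 1.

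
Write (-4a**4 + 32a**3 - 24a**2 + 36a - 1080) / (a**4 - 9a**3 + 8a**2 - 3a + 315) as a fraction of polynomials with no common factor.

Repeated division with remainder:
  -4a**4 + 32a**3 - 24a**2 + 36a - 1080 = (-4)(a**4 - 9a**3 + 8a**2 - 3a + 315) + (-4a**3 + 8a**2 + 24a + 180)
  a**4 - 9a**3 + 8a**2 - 3a + 315 = (-(1/4)a + 7/4)(-4a**3 + 8a**2 + 24a + 180) + (0)
Last nonzero remainder: -4a**3 + 8a**2 + 24a + 180. Dividing through by -4 gives the monic gcd a**3 - 2a**2 - 6a - 45.
Cancel a**3 - 2a**2 - 6a - 45 from numerator and denominator to get the reduced form.

(-4a + 24)/(a - 7)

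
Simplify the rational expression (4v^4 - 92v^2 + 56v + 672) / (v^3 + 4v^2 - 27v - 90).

(4v^3 - 12v^2 - 56v + 224)/(v^2 + v - 30)

Euclidean algorithm in ℚ[v]:
  4v^4 - 92v^2 + 56v + 672 = (4v - 16)(v^3 + 4v^2 - 27v - 90) + (80v^2 - 16v - 768)
  v^3 + 4v^2 - 27v - 90 = ((1/80)v + 21/400)(80v^2 - 16v - 768) + (-(414/25)v - 1242/25)
  80v^2 - 16v - 768 = (-(1000/207)v + 3200/207)(-(414/25)v - 1242/25) + (0)
Last nonzero remainder: -(414/25)v - 1242/25. Dividing through by -414/25 gives the monic gcd v + 3.
Cancel v + 3 from numerator and denominator to get the reduced form.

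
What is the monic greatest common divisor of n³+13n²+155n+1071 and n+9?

Repeated division with remainder:
  n³+13n²+155n+1071 = (n²+4n+119)(n+9) + (0)
The last nonzero remainder n+9 is already monic.

n+9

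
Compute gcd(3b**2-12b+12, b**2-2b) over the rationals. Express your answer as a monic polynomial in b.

b-2

Apply the Euclidean algorithm:
  3b**2-12b+12 = (3)(b**2-2b) + (-6b+12)
  b**2-2b = (-(1/6)b)(-6b+12) + (0)
Last nonzero remainder: -6b+12. Dividing through by -6 gives the monic gcd b-2.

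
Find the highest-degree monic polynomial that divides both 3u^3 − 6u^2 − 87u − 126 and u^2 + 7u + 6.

1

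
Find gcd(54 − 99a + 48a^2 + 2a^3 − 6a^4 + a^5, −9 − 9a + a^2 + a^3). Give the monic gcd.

−9 + a^2

Euclidean algorithm in ℚ[a]:
  a^5 − 6a^4 + 2a^3 + 48a^2 − 99a + 54 = (a^2 − 7a + 18)(a^3 + a^2 − 9a − 9) + (−24a^2 + 216)
  a^3 + a^2 − 9a − 9 = (−(1/24)a − 1/24)(−24a^2 + 216) + (0)
Last nonzero remainder: −24a^2 + 216. Dividing through by −24 gives the monic gcd a^2 − 9.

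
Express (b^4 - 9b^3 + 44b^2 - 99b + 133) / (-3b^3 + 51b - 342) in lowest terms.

Euclidean algorithm in ℚ[b]:
  b^4 - 9b^3 + 44b^2 - 99b + 133 = (-(1/3)b + 3)(-3b^3 + 51b - 342) + (61b^2 - 366b + 1159)
  -3b^3 + 51b - 342 = (-(3/61)b - 18/61)(61b^2 - 366b + 1159) + (0)
Last nonzero remainder: 61b^2 - 366b + 1159. Dividing through by 61 gives the monic gcd b^2 - 6b + 19.
Cancel b^2 - 6b + 19 from numerator and denominator to get the reduced form.

(-b^2 + 3b - 7)/(3b + 18)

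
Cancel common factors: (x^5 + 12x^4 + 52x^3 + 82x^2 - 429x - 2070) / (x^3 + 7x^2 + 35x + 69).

By polynomial division,
  x^5 + 12x^4 + 52x^3 + 82x^2 - 429x - 2070 = (x^2 + 5x - 18)(x^3 + 7x^2 + 35x + 69) + (-36x^2 - 144x - 828)
  x^3 + 7x^2 + 35x + 69 = (-(1/36)x - 1/12)(-36x^2 - 144x - 828) + (0)
Last nonzero remainder: -36x^2 - 144x - 828. Dividing through by -36 gives the monic gcd x^2 + 4x + 23.
Cancel x^2 + 4x + 23 from numerator and denominator to get the reduced form.

(x^3 + 8x^2 - 3x - 90)/(x + 3)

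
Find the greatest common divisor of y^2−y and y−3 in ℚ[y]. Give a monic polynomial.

1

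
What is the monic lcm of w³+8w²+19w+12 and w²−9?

Repeated division with remainder:
  w³+8w²+19w+12 = (w+8)(w²−9) + (28w+84)
  w²−9 = ((1/28)w−3/28)(28w+84) + (0)
Last nonzero remainder: 28w+84. Dividing through by 28 gives the monic gcd w+3.
Then lcm(f, g) = f·g / gcd(f, g); expanding and making the result monic gives the answer.

w⁴+5w³−5w²−45w−36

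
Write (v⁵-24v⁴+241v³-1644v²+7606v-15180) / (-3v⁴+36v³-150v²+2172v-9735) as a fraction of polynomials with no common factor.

(-v³+8v²-58v+276)/(3v²+12v+177)

By polynomial division,
  v⁵-24v⁴+241v³-1644v²+7606v-15180 = (-(1/3)v+4)(-3v⁴+36v³-150v²+2172v-9735) + (47v³-320v²-4327v+23760)
  -3v⁴+36v³-150v²+2172v-9735 = (-(3/47)v+732/2209)(47v³-320v²-4327v+23760) + (-(707217/2209)v²+(11315472/2209)v-38896935/2209)
  47v³-320v²-4327v+23760 = (-(103823/707217)v-318096/235739)(-(707217/2209)v²+(11315472/2209)v-38896935/2209) + (0)
Last nonzero remainder: -(707217/2209)v²+(11315472/2209)v-38896935/2209. Dividing through by -707217/2209 gives the monic gcd v²-16v+55.
Cancel v²-16v+55 from numerator and denominator to get the reduced form.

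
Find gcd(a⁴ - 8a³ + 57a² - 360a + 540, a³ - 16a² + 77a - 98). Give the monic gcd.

By polynomial division,
  a⁴ - 8a³ + 57a² - 360a + 540 = (a + 8)(a³ - 16a² + 77a - 98) + (108a² - 878a + 1324)
  a³ - 16a² + 77a - 98 = ((1/108)a - 425/5832)(108a² - 878a + 1324) + ((2209/2916)a - 2209/1458)
  108a² - 878a + 1324 = ((314928/2209)a - 1930392/2209)((2209/2916)a - 2209/1458) + (0)
Last nonzero remainder: (2209/2916)a - 2209/1458. Dividing through by 2209/2916 gives the monic gcd a - 2.

a - 2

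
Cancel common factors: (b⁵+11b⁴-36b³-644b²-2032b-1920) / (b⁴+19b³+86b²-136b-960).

(b³-3b²-34b-48)/(b²+5b-24)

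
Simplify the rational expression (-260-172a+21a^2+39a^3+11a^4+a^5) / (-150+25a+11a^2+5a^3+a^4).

(26+25a+8a^2+a^3)/(15+2a+a^2)

By polynomial division,
  a^5+11a^4+39a^3+21a^2-172a-260 = (a+6)(a^4+5a^3+11a^2+25a-150) + (-2a^3-70a^2-172a+640)
  a^4+5a^3+11a^2+25a-150 = (-(1/2)a+15)(-2a^3-70a^2-172a+640) + (975a^2+2925a-9750)
  -2a^3-70a^2-172a+640 = (-(2/975)a-64/975)(975a^2+2925a-9750) + (0)
Last nonzero remainder: 975a^2+2925a-9750. Dividing through by 975 gives the monic gcd a^2+3a-10.
Cancel a^2+3a-10 from numerator and denominator to get the reduced form.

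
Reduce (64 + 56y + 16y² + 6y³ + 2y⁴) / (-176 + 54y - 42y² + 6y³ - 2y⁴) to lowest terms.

Euclidean algorithm in ℚ[y]:
  2y⁴ + 6y³ + 16y² + 56y + 64 = (-1)(-2y⁴ + 6y³ - 42y² + 54y - 176) + (12y³ - 26y² + 110y - 112)
  -2y⁴ + 6y³ - 42y² + 54y - 176 = (-(1/6)y + 5/36)(12y³ - 26y² + 110y - 112) + (-(361/18)y² + (361/18)y - 1444/9)
  12y³ - 26y² + 110y - 112 = (-(216/361)y + 252/361)(-(361/18)y² + (361/18)y - 1444/9) + (0)
Last nonzero remainder: -(361/18)y² + (361/18)y - 1444/9. Dividing through by -361/18 gives the monic gcd y² - y + 8.
Cancel y² - y + 8 from numerator and denominator to get the reduced form.

(-4 - 4y - y²)/(11 - 2y + y²)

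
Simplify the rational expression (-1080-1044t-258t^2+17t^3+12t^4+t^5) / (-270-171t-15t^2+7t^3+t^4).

Euclidean algorithm in ℚ[t]:
  t^5+12t^4+17t^3-258t^2-1044t-1080 = (t+5)(t^4+7t^3-15t^2-171t-270) + (-3t^3-12t^2+81t+270)
  t^4+7t^3-15t^2-171t-270 = (-(1/3)t-1)(-3t^3-12t^2+81t+270) + (0)
Last nonzero remainder: -3t^3-12t^2+81t+270. Dividing through by -3 gives the monic gcd t^3+4t^2-27t-90.
Cancel t^3+4t^2-27t-90 from numerator and denominator to get the reduced form.

(12+8t+t^2)/(3+t)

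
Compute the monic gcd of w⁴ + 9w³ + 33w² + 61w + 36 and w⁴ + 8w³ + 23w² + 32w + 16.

w² + 5w + 4

By polynomial division,
  w⁴ + 9w³ + 33w² + 61w + 36 = (w⁴ + 8w³ + 23w² + 32w + 16) + (w³ + 10w² + 29w + 20)
  w⁴ + 8w³ + 23w² + 32w + 16 = (w − 2)(w³ + 10w² + 29w + 20) + (14w² + 70w + 56)
  w³ + 10w² + 29w + 20 = ((1/14)w + 5/14)(14w² + 70w + 56) + (0)
Last nonzero remainder: 14w² + 70w + 56. Dividing through by 14 gives the monic gcd w² + 5w + 4.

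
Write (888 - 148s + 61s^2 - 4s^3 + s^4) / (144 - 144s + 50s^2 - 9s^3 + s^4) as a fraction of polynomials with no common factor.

(37 + s^2)/(6 - 5s + s^2)

Repeated division with remainder:
  s^4 - 4s^3 + 61s^2 - 148s + 888 = (s^4 - 9s^3 + 50s^2 - 144s + 144) + (5s^3 + 11s^2 - 4s + 744)
  s^4 - 9s^3 + 50s^2 - 144s + 144 = ((1/5)s - 56/25)(5s^3 + 11s^2 - 4s + 744) + ((1886/25)s^2 - (7544/25)s + 45264/25)
  5s^3 + 11s^2 - 4s + 744 = ((125/1886)s + 775/1886)((1886/25)s^2 - (7544/25)s + 45264/25) + (0)
Last nonzero remainder: (1886/25)s^2 - (7544/25)s + 45264/25. Dividing through by 1886/25 gives the monic gcd s^2 - 4s + 24.
Cancel s^2 - 4s + 24 from numerator and denominator to get the reduced form.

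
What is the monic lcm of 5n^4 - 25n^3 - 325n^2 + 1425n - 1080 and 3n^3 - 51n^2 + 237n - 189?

n^5 - 12n^4 - 30n^3 + 740n^2 - 2211n + 1512

By polynomial division,
  5n^4 - 25n^3 - 325n^2 + 1425n - 1080 = ((5/3)n + 20)(3n^3 - 51n^2 + 237n - 189) + (300n^2 - 3000n + 2700)
  3n^3 - 51n^2 + 237n - 189 = ((1/100)n - 7/100)(300n^2 - 3000n + 2700) + (0)
Last nonzero remainder: 300n^2 - 3000n + 2700. Dividing through by 300 gives the monic gcd n^2 - 10n + 9.
Then lcm(f, g) = f·g / gcd(f, g); expanding and making the result monic gives the answer.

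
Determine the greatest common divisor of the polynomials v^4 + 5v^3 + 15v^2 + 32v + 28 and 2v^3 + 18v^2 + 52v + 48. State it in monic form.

Apply the Euclidean algorithm:
  v^4 + 5v^3 + 15v^2 + 32v + 28 = ((1/2)v - 2)(2v^3 + 18v^2 + 52v + 48) + (25v^2 + 112v + 124)
  2v^3 + 18v^2 + 52v + 48 = ((2/25)v + 226/625)(25v^2 + 112v + 124) + ((988/625)v + 1976/625)
  25v^2 + 112v + 124 = ((15625/988)v + 19375/494)((988/625)v + 1976/625) + (0)
Last nonzero remainder: (988/625)v + 1976/625. Dividing through by 988/625 gives the monic gcd v + 2.

v + 2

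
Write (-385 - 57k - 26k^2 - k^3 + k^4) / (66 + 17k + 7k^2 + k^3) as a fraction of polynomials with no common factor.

Apply the Euclidean algorithm:
  k^4 - k^3 - 26k^2 - 57k - 385 = (k - 8)(k^3 + 7k^2 + 17k + 66) + (13k^2 + 13k + 143)
  k^3 + 7k^2 + 17k + 66 = ((1/13)k + 6/13)(13k^2 + 13k + 143) + (0)
Last nonzero remainder: 13k^2 + 13k + 143. Dividing through by 13 gives the monic gcd k^2 + k + 11.
Cancel k^2 + k + 11 from numerator and denominator to get the reduced form.

(-35 - 2k + k^2)/(6 + k)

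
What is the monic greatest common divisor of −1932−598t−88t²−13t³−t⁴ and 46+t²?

46+t²

Apply the Euclidean algorithm:
  −t⁴−13t³−88t²−598t−1932 = (−t²−13t−42)(t²+46) + (0)
The last nonzero remainder t²+46 is already monic.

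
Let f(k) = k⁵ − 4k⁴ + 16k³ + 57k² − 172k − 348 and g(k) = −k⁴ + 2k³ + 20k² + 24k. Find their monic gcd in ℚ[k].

By polynomial division,
  k⁵ − 4k⁴ + 16k³ + 57k² − 172k − 348 = (−k + 2)(−k⁴ + 2k³ + 20k² + 24k) + (32k³ + 41k² − 220k − 348)
  −k⁴ + 2k³ + 20k² + 24k = (−(1/32)k + 105/1024)(32k³ + 41k² − 220k − 348) + ((9135/1024)k² + (9135/256)k + 9135/256)
  32k³ + 41k² − 220k − 348 = ((32768/9135)k − 1024/105)((9135/1024)k² + (9135/256)k + 9135/256) + (0)
Last nonzero remainder: (9135/1024)k² + (9135/256)k + 9135/256. Dividing through by 9135/1024 gives the monic gcd k² + 4k + 4.

k² + 4k + 4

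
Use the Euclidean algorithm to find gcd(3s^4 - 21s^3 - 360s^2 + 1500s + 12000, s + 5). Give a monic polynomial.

Euclidean algorithm in ℚ[s]:
  3s^4 - 21s^3 - 360s^2 + 1500s + 12000 = (3s^3 - 36s^2 - 180s + 2400)(s + 5) + (0)
The last nonzero remainder s + 5 is already monic.

s + 5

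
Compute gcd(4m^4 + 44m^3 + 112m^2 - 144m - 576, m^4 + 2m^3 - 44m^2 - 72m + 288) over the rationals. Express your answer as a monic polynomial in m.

Euclidean algorithm in ℚ[m]:
  4m^4 + 44m^3 + 112m^2 - 144m - 576 = (4)(m^4 + 2m^3 - 44m^2 - 72m + 288) + (36m^3 + 288m^2 + 144m - 1728)
  m^4 + 2m^3 - 44m^2 - 72m + 288 = ((1/36)m - 1/6)(36m^3 + 288m^2 + 144m - 1728) + (0)
Last nonzero remainder: 36m^3 + 288m^2 + 144m - 1728. Dividing through by 36 gives the monic gcd m^3 + 8m^2 + 4m - 48.

m^3 + 8m^2 + 4m - 48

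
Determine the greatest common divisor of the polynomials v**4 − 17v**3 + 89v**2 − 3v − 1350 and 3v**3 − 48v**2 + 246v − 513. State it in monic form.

Apply the Euclidean algorithm:
  v**4 − 17v**3 + 89v**2 − 3v − 1350 = ((1/3)v − 1/3)(3v**3 − 48v**2 + 246v − 513) + (−9v**2 + 250v − 1521)
  3v**3 − 48v**2 + 246v − 513 = (−(1/3)v − 106/27)(−9v**2 + 250v − 1521) + ((19453/27)v − 19453/3)
  −9v**2 + 250v − 1521 = (−(243/19453)v + 4563/19453)((19453/27)v − 19453/3) + (0)
Last nonzero remainder: (19453/27)v − 19453/3. Dividing through by 19453/27 gives the monic gcd v − 9.

v − 9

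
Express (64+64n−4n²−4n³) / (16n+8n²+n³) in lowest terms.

(16+12n−4n²)/(4n+n²)

By polynomial division,
  −4n³−4n²+64n+64 = (−4)(n³+8n²+16n) + (28n²+128n+64)
  n³+8n²+16n = ((1/28)n+6/49)(28n²+128n+64) + (−(96/49)n−384/49)
  28n²+128n+64 = (−(343/24)n−49/6)(−(96/49)n−384/49) + (0)
Last nonzero remainder: −(96/49)n−384/49. Dividing through by −96/49 gives the monic gcd n+4.
Cancel n+4 from numerator and denominator to get the reduced form.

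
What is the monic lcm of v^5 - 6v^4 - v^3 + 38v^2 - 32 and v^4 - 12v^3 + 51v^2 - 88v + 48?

Apply the Euclidean algorithm:
  v^5 - 6v^4 - v^3 + 38v^2 - 32 = (v + 6)(v^4 - 12v^3 + 51v^2 - 88v + 48) + (20v^3 - 180v^2 + 480v - 320)
  v^4 - 12v^3 + 51v^2 - 88v + 48 = ((1/20)v - 3/20)(20v^3 - 180v^2 + 480v - 320) + (0)
Last nonzero remainder: 20v^3 - 180v^2 + 480v - 320. Dividing through by 20 gives the monic gcd v^3 - 9v^2 + 24v - 16.
Then lcm(f, g) = f·g / gcd(f, g); expanding and making the result monic gives the answer.

v^6 - 9v^5 + 17v^4 + 41v^3 - 114v^2 - 32v + 96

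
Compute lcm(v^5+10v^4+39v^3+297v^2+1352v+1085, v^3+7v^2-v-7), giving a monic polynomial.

Euclidean algorithm in ℚ[v]:
  v^5+10v^4+39v^3+297v^2+1352v+1085 = (v^2+3v+19)(v^3+7v^2-v-7) + (174v^2+1392v+1218)
  v^3+7v^2-v-7 = ((1/174)v-1/174)(174v^2+1392v+1218) + (0)
Last nonzero remainder: 174v^2+1392v+1218. Dividing through by 174 gives the monic gcd v^2+8v+7.
Then lcm(f, g) = f·g / gcd(f, g); expanding and making the result monic gives the answer.

v^6+9v^5+29v^4+258v^3+1055v^2-267v-1085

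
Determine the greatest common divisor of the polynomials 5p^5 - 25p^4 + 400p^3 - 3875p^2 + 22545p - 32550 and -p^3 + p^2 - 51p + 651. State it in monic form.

Apply the Euclidean algorithm:
  5p^5 - 25p^4 + 400p^3 - 3875p^2 + 22545p - 32550 = (-5p^2 + 20p - 125)(-p^3 + p^2 - 51p + 651) + (525p^2 + 3150p + 48825)
  -p^3 + p^2 - 51p + 651 = (-(1/525)p + 1/75)(525p^2 + 3150p + 48825) + (0)
Last nonzero remainder: 525p^2 + 3150p + 48825. Dividing through by 525 gives the monic gcd p^2 + 6p + 93.

p^2 + 6p + 93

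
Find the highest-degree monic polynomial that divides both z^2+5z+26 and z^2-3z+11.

Repeated division with remainder:
  z^2+5z+26 = (z^2-3z+11) + (8z+15)
  z^2-3z+11 = ((1/8)z-39/64)(8z+15) + (1289/64)
  8z+15 = ((512/1289)z+960/1289)(1289/64) + (0)
The last nonzero remainder is the constant 1289/64, so the polynomials are coprime and gcd = 1.

1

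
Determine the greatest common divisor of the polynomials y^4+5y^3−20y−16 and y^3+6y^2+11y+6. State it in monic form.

y^2+3y+2

Repeated division with remainder:
  y^4+5y^3−20y−16 = (y−1)(y^3+6y^2+11y+6) + (−5y^2−15y−10)
  y^3+6y^2+11y+6 = (−(1/5)y−3/5)(−5y^2−15y−10) + (0)
Last nonzero remainder: −5y^2−15y−10. Dividing through by −5 gives the monic gcd y^2+3y+2.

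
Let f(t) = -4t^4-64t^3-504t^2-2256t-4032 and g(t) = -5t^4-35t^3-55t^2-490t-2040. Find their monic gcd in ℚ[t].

t^2+10t+24

By polynomial division,
  -4t^4-64t^3-504t^2-2256t-4032 = (4/5)(-5t^4-35t^3-55t^2-490t-2040) + (-36t^3-460t^2-1864t-2400)
  -5t^4-35t^3-55t^2-490t-2040 = ((5/36)t-65/81)(-36t^3-460t^2-1864t-2400) + (-(13385/81)t^2-(133850/81)t-107080/27)
  -36t^3-460t^2-1864t-2400 = ((2916/13385)t+1620/2677)(-(13385/81)t^2-(133850/81)t-107080/27) + (0)
Last nonzero remainder: -(13385/81)t^2-(133850/81)t-107080/27. Dividing through by -13385/81 gives the monic gcd t^2+10t+24.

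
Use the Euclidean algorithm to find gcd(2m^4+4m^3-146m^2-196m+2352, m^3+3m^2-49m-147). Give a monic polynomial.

m^2-49

By polynomial division,
  2m^4+4m^3-146m^2-196m+2352 = (2m-2)(m^3+3m^2-49m-147) + (-42m^2+2058)
  m^3+3m^2-49m-147 = (-(1/42)m-1/14)(-42m^2+2058) + (0)
Last nonzero remainder: -42m^2+2058. Dividing through by -42 gives the monic gcd m^2-49.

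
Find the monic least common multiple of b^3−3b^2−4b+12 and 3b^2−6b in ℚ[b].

Repeated division with remainder:
  b^3−3b^2−4b+12 = ((1/3)b−1/3)(3b^2−6b) + (−6b+12)
  3b^2−6b = (−(1/2)b)(−6b+12) + (0)
Last nonzero remainder: −6b+12. Dividing through by −6 gives the monic gcd b−2.
Then lcm(f, g) = f·g / gcd(f, g); expanding and making the result monic gives the answer.

b^4−3b^3−4b^2+12b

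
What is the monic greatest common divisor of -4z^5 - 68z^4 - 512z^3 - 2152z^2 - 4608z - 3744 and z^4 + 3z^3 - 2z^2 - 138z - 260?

z^3 + 8z^2 + 38z + 52

Euclidean algorithm in ℚ[z]:
  -4z^5 - 68z^4 - 512z^3 - 2152z^2 - 4608z - 3744 = (-4z - 56)(z^4 + 3z^3 - 2z^2 - 138z - 260) + (-352z^3 - 2816z^2 - 13376z - 18304)
  z^4 + 3z^3 - 2z^2 - 138z - 260 = (-(1/352)z + 5/352)(-352z^3 - 2816z^2 - 13376z - 18304) + (0)
Last nonzero remainder: -352z^3 - 2816z^2 - 13376z - 18304. Dividing through by -352 gives the monic gcd z^3 + 8z^2 + 38z + 52.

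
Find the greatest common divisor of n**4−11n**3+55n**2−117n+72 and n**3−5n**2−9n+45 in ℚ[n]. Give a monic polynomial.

Repeated division with remainder:
  n**4−11n**3+55n**2−117n+72 = (n−6)(n**3−5n**2−9n+45) + (34n**2−216n+342)
  n**3−5n**2−9n+45 = ((1/34)n+23/578)(34n**2−216n+342) + (−(3024/289)n+9072/289)
  34n**2−216n+342 = (−(4913/1512)n+5491/504)(−(3024/289)n+9072/289) + (0)
Last nonzero remainder: −(3024/289)n+9072/289. Dividing through by −3024/289 gives the monic gcd n−3.

n−3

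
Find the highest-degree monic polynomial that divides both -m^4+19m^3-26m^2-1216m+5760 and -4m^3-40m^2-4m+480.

Apply the Euclidean algorithm:
  -m^4+19m^3-26m^2-1216m+5760 = ((1/4)m-29/4)(-4m^3-40m^2-4m+480) + (-315m^2-1365m+9240)
  -4m^3-40m^2-4m+480 = ((4/315)m+68/945)(-315m^2-1365m+9240) + (-(208/9)m-1664/9)
  -315m^2-1365m+9240 = ((2835/208)m-10395/208)(-(208/9)m-1664/9) + (0)
Last nonzero remainder: -(208/9)m-1664/9. Dividing through by -208/9 gives the monic gcd m+8.

m+8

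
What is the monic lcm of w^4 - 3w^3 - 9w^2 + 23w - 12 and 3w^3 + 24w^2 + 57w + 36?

Repeated division with remainder:
  w^4 - 3w^3 - 9w^2 + 23w - 12 = ((1/3)w - 11/3)(3w^3 + 24w^2 + 57w + 36) + (60w^2 + 220w + 120)
  3w^3 + 24w^2 + 57w + 36 = ((1/20)w + 13/60)(60w^2 + 220w + 120) + ((10/3)w + 10)
  60w^2 + 220w + 120 = (18w + 12)((10/3)w + 10) + (0)
Last nonzero remainder: (10/3)w + 10. Dividing through by 10/3 gives the monic gcd w + 3.
Then lcm(f, g) = f·g / gcd(f, g); expanding and making the result monic gives the answer.

w^6 + 2w^5 - 20w^4 - 34w^3 + 67w^2 + 32w - 48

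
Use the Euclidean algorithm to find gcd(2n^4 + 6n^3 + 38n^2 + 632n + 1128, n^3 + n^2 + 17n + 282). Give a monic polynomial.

n^3 + n^2 + 17n + 282

By polynomial division,
  2n^4 + 6n^3 + 38n^2 + 632n + 1128 = (2n + 4)(n^3 + n^2 + 17n + 282) + (0)
The last nonzero remainder n^3 + n^2 + 17n + 282 is already monic.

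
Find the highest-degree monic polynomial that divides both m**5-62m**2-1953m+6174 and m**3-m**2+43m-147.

m**3-m**2+43m-147

By polynomial division,
  m**5-62m**2-1953m+6174 = (m**2+m-42)(m**3-m**2+43m-147) + (0)
The last nonzero remainder m**3-m**2+43m-147 is already monic.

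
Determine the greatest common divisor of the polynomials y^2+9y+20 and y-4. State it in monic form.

Apply the Euclidean algorithm:
  y^2+9y+20 = (y+13)(y-4) + (72)
  y-4 = ((1/72)y-1/18)(72) + (0)
The last nonzero remainder is the constant 72, so the polynomials are coprime and gcd = 1.

1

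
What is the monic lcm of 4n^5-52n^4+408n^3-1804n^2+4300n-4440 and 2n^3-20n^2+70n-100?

n^6-18n^5+167n^4-961n^3+3330n^2-6485n+5550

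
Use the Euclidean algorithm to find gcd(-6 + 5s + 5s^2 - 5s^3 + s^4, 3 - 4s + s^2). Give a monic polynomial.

3 - 4s + s^2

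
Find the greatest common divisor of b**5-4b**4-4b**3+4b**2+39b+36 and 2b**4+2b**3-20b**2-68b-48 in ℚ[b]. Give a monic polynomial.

b**2-3b-4

Repeated division with remainder:
  b**5-4b**4-4b**3+4b**2+39b+36 = ((1/2)b-5/2)(2b**4+2b**3-20b**2-68b-48) + (11b**3-12b**2-107b-84)
  2b**4+2b**3-20b**2-68b-48 = ((2/11)b+46/121)(11b**3-12b**2-107b-84) + ((486/121)b**2-(1458/121)b-1944/121)
  11b**3-12b**2-107b-84 = ((1331/486)b+847/162)((486/121)b**2-(1458/121)b-1944/121) + (0)
Last nonzero remainder: (486/121)b**2-(1458/121)b-1944/121. Dividing through by 486/121 gives the monic gcd b**2-3b-4.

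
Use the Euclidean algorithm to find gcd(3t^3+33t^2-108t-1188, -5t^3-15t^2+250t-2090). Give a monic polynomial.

t+11

Apply the Euclidean algorithm:
  3t^3+33t^2-108t-1188 = (-3/5)(-5t^3-15t^2+250t-2090) + (24t^2+42t-2442)
  -5t^3-15t^2+250t-2090 = (-(5/24)t-25/96)(24t^2+42t-2442) + (-(3965/16)t-43615/16)
  24t^2+42t-2442 = (-(384/3965)t+3552/3965)(-(3965/16)t-43615/16) + (0)
Last nonzero remainder: -(3965/16)t-43615/16. Dividing through by -3965/16 gives the monic gcd t+11.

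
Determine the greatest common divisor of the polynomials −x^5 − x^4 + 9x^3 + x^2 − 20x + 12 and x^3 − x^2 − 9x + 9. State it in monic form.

x^2 + 2x − 3

Repeated division with remainder:
  −x^5 − x^4 + 9x^3 + x^2 − 20x + 12 = (−x^2 − 2x − 2)(x^3 − x^2 − 9x + 9) + (−10x^2 − 20x + 30)
  x^3 − x^2 − 9x + 9 = (−(1/10)x + 3/10)(−10x^2 − 20x + 30) + (0)
Last nonzero remainder: −10x^2 − 20x + 30. Dividing through by −10 gives the monic gcd x^2 + 2x − 3.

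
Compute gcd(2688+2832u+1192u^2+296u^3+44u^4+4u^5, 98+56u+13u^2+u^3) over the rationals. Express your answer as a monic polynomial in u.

14+6u+u^2

Euclidean algorithm in ℚ[u]:
  4u^5+44u^4+296u^3+1192u^2+2832u+2688 = (4u^2-8u+176)(u^3+13u^2+56u+98) + (-1040u^2-6240u-14560)
  u^3+13u^2+56u+98 = (-(1/1040)u-7/1040)(-1040u^2-6240u-14560) + (0)
Last nonzero remainder: -1040u^2-6240u-14560. Dividing through by -1040 gives the monic gcd u^2+6u+14.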